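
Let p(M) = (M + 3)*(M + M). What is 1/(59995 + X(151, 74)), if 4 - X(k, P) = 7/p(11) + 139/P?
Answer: 1628/97675277 ≈ 1.6667e-5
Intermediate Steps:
p(M) = 2*M*(3 + M) (p(M) = (3 + M)*(2*M) = 2*M*(3 + M))
X(k, P) = 175/44 - 139/P (X(k, P) = 4 - (7/((2*11*(3 + 11))) + 139/P) = 4 - (7/((2*11*14)) + 139/P) = 4 - (7/308 + 139/P) = 4 - (7*(1/308) + 139/P) = 4 - (1/44 + 139/P) = 4 + (-1/44 - 139/P) = 175/44 - 139/P)
1/(59995 + X(151, 74)) = 1/(59995 + (175/44 - 139/74)) = 1/(59995 + 3417/1628) = 1/(97675277/1628) = 1628/97675277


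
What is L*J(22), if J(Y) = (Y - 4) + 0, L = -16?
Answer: -288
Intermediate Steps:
J(Y) = -4 + Y (J(Y) = (-4 + Y) + 0 = -4 + Y)
L*J(22) = -16*(-4 + 22) = -16*18 = -288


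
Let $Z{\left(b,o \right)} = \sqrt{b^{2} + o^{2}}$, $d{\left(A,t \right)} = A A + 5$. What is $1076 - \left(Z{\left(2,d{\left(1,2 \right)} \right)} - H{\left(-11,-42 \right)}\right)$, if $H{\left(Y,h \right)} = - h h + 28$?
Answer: $-660 - 2 \sqrt{10} \approx -666.32$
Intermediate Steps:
$H{\left(Y,h \right)} = 28 - h^{2}$ ($H{\left(Y,h \right)} = - h^{2} + 28 = 28 - h^{2}$)
$d{\left(A,t \right)} = 5 + A^{2}$ ($d{\left(A,t \right)} = A^{2} + 5 = 5 + A^{2}$)
$1076 - \left(Z{\left(2,d{\left(1,2 \right)} \right)} - H{\left(-11,-42 \right)}\right) = 1076 - \left(\sqrt{2^{2} + \left(5 + 1^{2}\right)^{2}} - \left(28 - \left(-42\right)^{2}\right)\right) = 1076 - \left(\sqrt{4 + \left(5 + 1\right)^{2}} - \left(28 - 1764\right)\right) = 1076 - \left(\sqrt{4 + 6^{2}} - \left(28 - 1764\right)\right) = 1076 - \left(\sqrt{4 + 36} - -1736\right) = 1076 - \left(\sqrt{40} + 1736\right) = 1076 - \left(2 \sqrt{10} + 1736\right) = 1076 - \left(1736 + 2 \sqrt{10}\right) = -660 - 2 \sqrt{10}$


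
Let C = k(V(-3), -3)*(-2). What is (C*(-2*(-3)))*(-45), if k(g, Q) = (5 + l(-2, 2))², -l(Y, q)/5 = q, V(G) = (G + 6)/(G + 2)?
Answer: 13500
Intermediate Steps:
V(G) = (6 + G)/(2 + G)
l(Y, q) = -5*q
k(g, Q) = 25 (k(g, Q) = (5 - 5*2)² = (5 - 10)² = (-5)² = 25)
C = -50 (C = 25*(-2) = -50)
(C*(-2*(-3)))*(-45) = -(-100)*(-3)*(-45) = -50*6*(-45) = -300*(-45) = 13500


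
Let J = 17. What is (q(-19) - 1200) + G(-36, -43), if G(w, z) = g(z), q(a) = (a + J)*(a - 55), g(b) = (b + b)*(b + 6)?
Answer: 2130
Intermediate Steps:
g(b) = 2*b*(6 + b) (g(b) = (2*b)*(6 + b) = 2*b*(6 + b))
q(a) = (-55 + a)*(17 + a) (q(a) = (a + 17)*(a - 55) = (17 + a)*(-55 + a) = (-55 + a)*(17 + a))
G(w, z) = 2*z*(6 + z)
(q(-19) - 1200) + G(-36, -43) = ((-935 + (-19)² - 38*(-19)) - 1200) + 2*(-43)*(6 - 43) = ((-935 + 361 + 722) - 1200) + 2*(-43)*(-37) = (148 - 1200) + 3182 = -1052 + 3182 = 2130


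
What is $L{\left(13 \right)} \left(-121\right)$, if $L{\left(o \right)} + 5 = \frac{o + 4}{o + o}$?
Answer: $\frac{13673}{26} \approx 525.88$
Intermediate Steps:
$L{\left(o \right)} = -5 + \frac{4 + o}{2 o}$ ($L{\left(o \right)} = -5 + \frac{o + 4}{o + o} = -5 + \frac{4 + o}{2 o}$)
$L{\left(13 \right)} \left(-121\right) = \left(- \frac{9}{2} + \frac{2}{13}\right) \left(-121\right) = \left(- \frac{113}{26}\right) \left(-121\right) = \frac{13673}{26}$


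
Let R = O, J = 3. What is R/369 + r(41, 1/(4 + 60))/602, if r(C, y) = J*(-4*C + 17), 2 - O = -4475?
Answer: 361775/31734 ≈ 11.400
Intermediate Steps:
O = 4477 (O = 2 - 1*(-4475) = 2 + 4475 = 4477)
R = 4477
r(C, y) = 51 - 12*C (r(C, y) = 3*(-4*C + 17) = 3*(17 - 4*C) = 51 - 12*C)
R/369 + r(41, 1/(4 + 60))/602 = 4477/369 + (51 - 12*41)/602 = 4477*(1/369) + (51 - 492)*(1/602) = 4477/369 - 441*1/602 = 4477/369 - 63/86 = 361775/31734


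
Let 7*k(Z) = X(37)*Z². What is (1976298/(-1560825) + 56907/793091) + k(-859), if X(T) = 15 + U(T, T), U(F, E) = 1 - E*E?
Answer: -58849403788545651256/412625420025 ≈ -1.4262e+8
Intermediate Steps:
U(F, E) = 1 - E²
X(T) = 16 - T² (X(T) = 15 + (1 - T²) = 16 - T²)
k(Z) = -1353*Z²/7 (k(Z) = ((16 - 1*37²)*Z²)/7 = ((16 - 1*1369)*Z²)/7 = ((16 - 1369)*Z²)/7 = (-1353*Z²)/7 = -1353*Z²/7)
(1976298/(-1560825) + 56907/793091) + k(-859) = (1976298/(-1560825) + 56907/793091) - 1353/7*(-859)² = (1976298*(-1/1560825) + 56907*(1/793091)) - 1353/7*737881 = (-658766/520275 + 56907/793091) - 998352993/7 = -492854096281/412625420025 - 998352993/7 = -58849403788545651256/412625420025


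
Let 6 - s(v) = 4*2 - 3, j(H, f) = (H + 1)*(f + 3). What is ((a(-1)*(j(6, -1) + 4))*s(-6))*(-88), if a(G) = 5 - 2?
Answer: -4752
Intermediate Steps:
j(H, f) = (1 + H)*(3 + f)
a(G) = 3
s(v) = 1 (s(v) = 6 - (4*2 - 3) = 6 - (8 - 3) = 6 - 1*5 = 6 - 5 = 1)
((a(-1)*(j(6, -1) + 4))*s(-6))*(-88) = ((3*((3 - 1 + 3*6 + 6*(-1)) + 4))*1)*(-88) = ((3*((3 - 1 + 18 - 6) + 4))*1)*(-88) = ((3*(14 + 4))*1)*(-88) = ((3*18)*1)*(-88) = (54*1)*(-88) = 54*(-88) = -4752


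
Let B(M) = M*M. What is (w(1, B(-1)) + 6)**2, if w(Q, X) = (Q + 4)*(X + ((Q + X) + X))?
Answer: 676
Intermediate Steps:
B(M) = M**2
w(Q, X) = (4 + Q)*(Q + 3*X) (w(Q, X) = (4 + Q)*(X + (Q + 2*X)) = (4 + Q)*(Q + 3*X))
(w(1, B(-1)) + 6)**2 = ((1**2 + 4*1 + 12*(-1)**2 + 3*1*(-1)**2) + 6)**2 = ((1 + 4 + 12*1 + 3*1*1) + 6)**2 = ((1 + 4 + 12 + 3) + 6)**2 = (20 + 6)**2 = 26**2 = 676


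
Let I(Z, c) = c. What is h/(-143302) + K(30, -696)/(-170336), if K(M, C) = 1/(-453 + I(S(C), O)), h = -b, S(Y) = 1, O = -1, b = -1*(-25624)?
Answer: 990784625379/5540954110144 ≈ 0.17881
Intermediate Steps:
b = 25624
h = -25624 (h = -1*25624 = -25624)
K(M, C) = -1/454 (K(M, C) = 1/(-453 - 1) = 1/(-454) = -1/454)
h/(-143302) + K(30, -696)/(-170336) = -25624/(-143302) - 1/454/(-170336) = -25624*(-1/143302) - 1/454*(-1/170336) = 12812/71651 + 1/77332544 = 990784625379/5540954110144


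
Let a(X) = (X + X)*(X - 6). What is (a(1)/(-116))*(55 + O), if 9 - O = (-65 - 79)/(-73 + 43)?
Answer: 148/29 ≈ 5.1034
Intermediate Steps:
a(X) = 2*X*(-6 + X) (a(X) = (2*X)*(-6 + X) = 2*X*(-6 + X))
O = 21/5 (O = 9 - (-65 - 79)/(-73 + 43) = 9 - (-144)/(-30) = 9 - (-144)*(-1)/30 = 9 - 1*24/5 = 9 - 24/5 = 21/5 ≈ 4.2000)
(a(1)/(-116))*(55 + O) = ((2*1*(-6 + 1))/(-116))*(55 + 21/5) = ((2*1*(-5))*(-1/116))*(296/5) = -10*(-1/116)*(296/5) = (5/58)*(296/5) = 148/29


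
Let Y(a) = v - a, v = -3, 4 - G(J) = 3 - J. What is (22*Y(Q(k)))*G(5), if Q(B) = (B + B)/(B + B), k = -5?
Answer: -528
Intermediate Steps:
G(J) = 1 + J (G(J) = 4 - (3 - J) = 4 + (-3 + J) = 1 + J)
Q(B) = 1 (Q(B) = (2*B)/((2*B)) = (2*B)*(1/(2*B)) = 1)
Y(a) = -3 - a
(22*Y(Q(k)))*G(5) = (22*(-3 - 1*1))*(1 + 5) = (22*(-3 - 1))*6 = (22*(-4))*6 = -88*6 = -528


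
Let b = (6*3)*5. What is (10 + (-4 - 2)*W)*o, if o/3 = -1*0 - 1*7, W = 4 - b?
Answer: -11046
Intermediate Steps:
b = 90 (b = 18*5 = 90)
W = -86 (W = 4 - 1*90 = 4 - 90 = -86)
o = -21 (o = 3*(-1*0 - 1*7) = 3*(0 - 7) = 3*(-7) = -21)
(10 + (-4 - 2)*W)*o = (10 + (-4 - 2)*(-86))*(-21) = (10 - 6*(-86))*(-21) = (10 + 516)*(-21) = 526*(-21) = -11046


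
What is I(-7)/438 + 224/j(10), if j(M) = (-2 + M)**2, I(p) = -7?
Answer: 763/219 ≈ 3.4840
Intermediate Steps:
I(-7)/438 + 224/j(10) = -7/438 + 224/((-2 + 10)**2) = -7*1/438 + 224/(8**2) = -7/438 + 224/64 = -7/438 + 224*(1/64) = -7/438 + 7/2 = 763/219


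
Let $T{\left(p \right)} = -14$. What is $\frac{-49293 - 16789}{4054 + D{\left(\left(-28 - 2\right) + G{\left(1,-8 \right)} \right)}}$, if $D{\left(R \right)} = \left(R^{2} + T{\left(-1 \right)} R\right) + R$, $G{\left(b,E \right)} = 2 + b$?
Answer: $- \frac{33041}{2567} \approx -12.871$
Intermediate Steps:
$D{\left(R \right)} = R^{2} - 13 R$ ($D{\left(R \right)} = \left(R^{2} - 14 R\right) + R = R^{2} - 13 R$)
$\frac{-49293 - 16789}{4054 + D{\left(\left(-28 - 2\right) + G{\left(1,-8 \right)} \right)}} = \frac{-49293 - 16789}{4054 + \left(\left(-28 - 2\right) + \left(2 + 1\right)\right) \left(-13 + \left(\left(-28 - 2\right) + \left(2 + 1\right)\right)\right)} = - \frac{66082}{4054 + \left(-30 + 3\right) \left(-13 + \left(-30 + 3\right)\right)} = - \frac{66082}{4054 - 27 \left(-13 - 27\right)} = - \frac{66082}{4054 - -1080} = - \frac{66082}{4054 + 1080} = - \frac{66082}{5134} = \left(-66082\right) \frac{1}{5134} = - \frac{33041}{2567}$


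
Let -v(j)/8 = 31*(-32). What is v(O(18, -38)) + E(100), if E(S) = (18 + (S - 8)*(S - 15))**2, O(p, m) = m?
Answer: 61442180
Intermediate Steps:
v(j) = 7936 (v(j) = -248*(-32) = -8*(-992) = 7936)
E(S) = (18 + (-15 + S)*(-8 + S))**2 (E(S) = (18 + (-8 + S)*(-15 + S))**2 = (18 + (-15 + S)*(-8 + S))**2)
v(O(18, -38)) + E(100) = 7936 + (138 + 100**2 - 23*100)**2 = 7936 + (138 + 10000 - 2300)**2 = 7936 + 7838**2 = 7936 + 61434244 = 61442180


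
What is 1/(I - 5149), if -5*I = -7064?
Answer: -5/18681 ≈ -0.00026765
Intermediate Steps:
I = 7064/5 (I = -1/5*(-7064) = 7064/5 ≈ 1412.8)
1/(I - 5149) = 1/(7064/5 - 5149) = 1/(-18681/5) = -5/18681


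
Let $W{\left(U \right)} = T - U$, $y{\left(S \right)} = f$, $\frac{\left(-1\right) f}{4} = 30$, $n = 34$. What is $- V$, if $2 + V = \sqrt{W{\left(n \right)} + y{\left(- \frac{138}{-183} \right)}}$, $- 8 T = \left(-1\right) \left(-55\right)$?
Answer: $2 - \frac{3 i \sqrt{286}}{4} \approx 2.0 - 12.684 i$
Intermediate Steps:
$T = - \frac{55}{8}$ ($T = - \frac{\left(-1\right) \left(-55\right)}{8} = \left(- \frac{1}{8}\right) 55 = - \frac{55}{8} \approx -6.875$)
$f = -120$ ($f = \left(-4\right) 30 = -120$)
$y{\left(S \right)} = -120$
$W{\left(U \right)} = - \frac{55}{8} - U$
$V = -2 + \frac{3 i \sqrt{286}}{4}$ ($V = -2 + \sqrt{\left(- \frac{55}{8} - 34\right) - 120} = -2 + \sqrt{- \frac{327}{8} - 120} = -2 + \sqrt{- \frac{1287}{8}} = -2 + \frac{3 i \sqrt{286}}{4} \approx -2.0 + 12.684 i$)
$- V = - (-2 + \frac{3 i \sqrt{286}}{4}) = 2 - \frac{3 i \sqrt{286}}{4}$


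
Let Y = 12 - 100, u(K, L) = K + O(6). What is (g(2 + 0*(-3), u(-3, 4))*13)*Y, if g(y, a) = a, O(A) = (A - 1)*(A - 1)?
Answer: -25168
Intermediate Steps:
O(A) = (-1 + A)**2 (O(A) = (-1 + A)*(-1 + A) = (-1 + A)**2)
u(K, L) = 25 + K (u(K, L) = K + (-1 + 6)**2 = K + 5**2 = K + 25 = 25 + K)
Y = -88
(g(2 + 0*(-3), u(-3, 4))*13)*Y = ((25 - 3)*13)*(-88) = (22*13)*(-88) = 286*(-88) = -25168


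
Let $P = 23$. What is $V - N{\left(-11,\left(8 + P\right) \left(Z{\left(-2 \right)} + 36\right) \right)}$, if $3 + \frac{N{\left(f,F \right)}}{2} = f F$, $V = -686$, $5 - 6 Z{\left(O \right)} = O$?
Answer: $\frac{74003}{3} \approx 24668.0$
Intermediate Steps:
$Z{\left(O \right)} = \frac{5}{6} - \frac{O}{6}$
$N{\left(f,F \right)} = -6 + 2 F f$ ($N{\left(f,F \right)} = -6 + 2 f F = -6 + 2 F f$)
$V - N{\left(-11,\left(8 + P\right) \left(Z{\left(-2 \right)} + 36\right) \right)} = -686 - \left(-6 + 2 \left(8 + 23\right) \left(\left(\frac{5}{6} - - \frac{1}{3}\right) + 36\right) \left(-11\right)\right) = -686 - \left(-6 + 2 \cdot 31 \left(\left(\frac{5}{6} + \frac{1}{3}\right) + 36\right) \left(-11\right)\right) = -686 - \left(-6 + 2 \cdot 31 \left(\frac{7}{6} + 36\right) \left(-11\right)\right) = -686 - \left(-6 + 2 \cdot 31 \cdot \frac{223}{6} \left(-11\right)\right) = -686 - \left(-6 + 2 \cdot \frac{6913}{6} \left(-11\right)\right) = -686 - \left(-6 - \frac{76043}{3}\right) = -686 - - \frac{76061}{3} = -686 + \frac{76061}{3} = \frac{74003}{3}$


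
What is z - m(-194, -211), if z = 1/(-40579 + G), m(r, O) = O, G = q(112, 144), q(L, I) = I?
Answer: 8531784/40435 ≈ 211.00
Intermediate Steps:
G = 144
z = -1/40435 (z = 1/(-40579 + 144) = 1/(-40435) = -1/40435 ≈ -2.4731e-5)
z - m(-194, -211) = -1/40435 - 1*(-211) = -1/40435 + 211 = 8531784/40435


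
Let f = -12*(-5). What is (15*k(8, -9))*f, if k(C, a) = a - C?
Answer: -15300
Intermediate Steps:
f = 60
(15*k(8, -9))*f = (15*(-9 - 1*8))*60 = (15*(-9 - 8))*60 = (15*(-17))*60 = -255*60 = -15300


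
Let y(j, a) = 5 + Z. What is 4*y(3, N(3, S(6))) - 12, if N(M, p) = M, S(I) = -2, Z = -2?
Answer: 0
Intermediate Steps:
y(j, a) = 3 (y(j, a) = 5 - 2 = 3)
4*y(3, N(3, S(6))) - 12 = 4*3 - 12 = 12 - 12 = 0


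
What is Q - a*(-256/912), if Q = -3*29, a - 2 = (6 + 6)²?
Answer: -2623/57 ≈ -46.018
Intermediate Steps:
a = 146 (a = 2 + (6 + 6)² = 2 + 12² = 2 + 144 = 146)
Q = -87
Q - a*(-256/912) = -87 - 146*(-256/912) = -87 - 146*(-256*1/912) = -87 - 146*(-16)/57 = -87 - 1*(-2336/57) = -87 + 2336/57 = -2623/57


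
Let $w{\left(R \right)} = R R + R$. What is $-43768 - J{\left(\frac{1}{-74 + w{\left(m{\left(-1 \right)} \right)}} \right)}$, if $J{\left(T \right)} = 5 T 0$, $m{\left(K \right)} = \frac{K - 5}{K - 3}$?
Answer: $-43768$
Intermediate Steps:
$m{\left(K \right)} = \frac{-5 + K}{-3 + K}$
$w{\left(R \right)} = R + R^{2}$ ($w{\left(R \right)} = R^{2} + R = R + R^{2}$)
$J{\left(T \right)} = 0$
$-43768 - J{\left(\frac{1}{-74 + w{\left(m{\left(-1 \right)} \right)}} \right)} = -43768 - 0 = -43768 + 0 = -43768$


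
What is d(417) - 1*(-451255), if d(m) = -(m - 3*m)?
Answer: 452089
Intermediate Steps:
d(m) = 2*m (d(m) = -(-2)*m = 2*m)
d(417) - 1*(-451255) = 2*417 - 1*(-451255) = 834 + 451255 = 452089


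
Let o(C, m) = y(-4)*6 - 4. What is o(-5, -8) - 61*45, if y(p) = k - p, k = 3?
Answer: -2707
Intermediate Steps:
y(p) = 3 - p
o(C, m) = 38 (o(C, m) = (3 - 1*(-4))*6 - 4 = (3 + 4)*6 - 4 = 7*6 - 4 = 42 - 4 = 38)
o(-5, -8) - 61*45 = 38 - 61*45 = 38 - 2745 = -2707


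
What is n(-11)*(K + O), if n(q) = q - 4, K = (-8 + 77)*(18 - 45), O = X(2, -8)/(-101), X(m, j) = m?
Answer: 2822475/101 ≈ 27945.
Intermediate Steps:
O = -2/101 (O = 2/(-101) = 2*(-1/101) = -2/101 ≈ -0.019802)
K = -1863 (K = 69*(-27) = -1863)
n(q) = -4 + q
n(-11)*(K + O) = (-4 - 11)*(-1863 - 2/101) = -15*(-188165/101) = 2822475/101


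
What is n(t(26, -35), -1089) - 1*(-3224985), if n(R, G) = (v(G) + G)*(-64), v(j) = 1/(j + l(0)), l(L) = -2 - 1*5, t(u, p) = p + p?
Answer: 451371305/137 ≈ 3.2947e+6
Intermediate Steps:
t(u, p) = 2*p
l(L) = -7 (l(L) = -2 - 5 = -7)
v(j) = 1/(-7 + j) (v(j) = 1/(j - 7) = 1/(-7 + j))
n(R, G) = -64*G - 64/(-7 + G) (n(R, G) = (1/(-7 + G) + G)*(-64) = (G + 1/(-7 + G))*(-64) = -64*G - 64/(-7 + G))
n(t(26, -35), -1089) - 1*(-3224985) = 64*(-1 - 1*(-1089)*(-7 - 1089))/(-7 - 1089) - 1*(-3224985) = 64*(-1 - 1*(-1089)*(-1096))/(-1096) + 3224985 = 64*(-1/1096)*(-1 - 1193544) + 3224985 = 64*(-1/1096)*(-1193545) + 3224985 = 9548360/137 + 3224985 = 451371305/137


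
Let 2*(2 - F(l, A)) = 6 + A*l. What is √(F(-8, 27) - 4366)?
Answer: I*√4259 ≈ 65.261*I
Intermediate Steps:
F(l, A) = -1 - A*l/2 (F(l, A) = 2 - (6 + A*l)/2 = 2 + (-3 - A*l/2) = -1 - A*l/2)
√(F(-8, 27) - 4366) = √((-1 - ½*27*(-8)) - 4366) = √((-1 + 108) - 4366) = √(107 - 4366) = √(-4259) = I*√4259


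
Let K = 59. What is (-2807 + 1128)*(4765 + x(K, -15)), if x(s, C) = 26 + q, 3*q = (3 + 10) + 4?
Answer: -24160810/3 ≈ -8.0536e+6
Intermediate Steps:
q = 17/3 (q = ((3 + 10) + 4)/3 = (13 + 4)/3 = (1/3)*17 = 17/3 ≈ 5.6667)
x(s, C) = 95/3 (x(s, C) = 26 + 17/3 = 95/3)
(-2807 + 1128)*(4765 + x(K, -15)) = (-2807 + 1128)*(4765 + 95/3) = -1679*14390/3 = -24160810/3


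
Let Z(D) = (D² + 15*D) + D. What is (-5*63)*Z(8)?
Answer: -60480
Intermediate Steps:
Z(D) = D² + 16*D
(-5*63)*Z(8) = (-5*63)*(8*(16 + 8)) = -2520*24 = -315*192 = -60480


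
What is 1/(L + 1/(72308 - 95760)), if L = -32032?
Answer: -23452/751214465 ≈ -3.1219e-5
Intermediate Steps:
1/(L + 1/(72308 - 95760)) = 1/(-32032 + 1/(72308 - 95760)) = 1/(-32032 + 1/(-23452)) = 1/(-32032 - 1/23452) = 1/(-751214465/23452) = -23452/751214465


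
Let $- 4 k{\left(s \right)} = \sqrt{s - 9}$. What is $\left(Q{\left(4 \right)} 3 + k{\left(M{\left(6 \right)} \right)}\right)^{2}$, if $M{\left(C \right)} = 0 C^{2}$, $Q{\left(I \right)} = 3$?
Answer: $\frac{1287}{16} - \frac{27 i}{2} \approx 80.438 - 13.5 i$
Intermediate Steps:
$M{\left(C \right)} = 0$
$k{\left(s \right)} = - \frac{\sqrt{-9 + s}}{4}$ ($k{\left(s \right)} = - \frac{\sqrt{s - 9}}{4} = - \frac{\sqrt{-9 + s}}{4}$)
$\left(Q{\left(4 \right)} 3 + k{\left(M{\left(6 \right)} \right)}\right)^{2} = \left(3 \cdot 3 - \frac{\sqrt{-9 + 0}}{4}\right)^{2} = \left(9 - \frac{\sqrt{-9}}{4}\right)^{2} = \left(9 - \frac{3 i}{4}\right)^{2}$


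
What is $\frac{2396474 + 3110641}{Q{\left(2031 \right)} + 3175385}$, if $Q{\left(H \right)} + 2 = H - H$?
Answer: $\frac{1835705}{1058461} \approx 1.7343$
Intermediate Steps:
$Q{\left(H \right)} = -2$ ($Q{\left(H \right)} = -2 + \left(H - H\right) = -2 + 0 = -2$)
$\frac{2396474 + 3110641}{Q{\left(2031 \right)} + 3175385} = \frac{2396474 + 3110641}{-2 + 3175385} = \frac{5507115}{3175383} = 5507115 \cdot \frac{1}{3175383} = \frac{1835705}{1058461}$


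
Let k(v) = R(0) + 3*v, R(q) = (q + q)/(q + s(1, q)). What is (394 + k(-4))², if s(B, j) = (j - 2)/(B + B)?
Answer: 145924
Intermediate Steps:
s(B, j) = (-2 + j)/(2*B) (s(B, j) = (-2 + j)/((2*B)) = (-2 + j)*(1/(2*B)) = (-2 + j)/(2*B))
R(q) = 2*q/(-1 + 3*q/2) (R(q) = (q + q)/(q + (½)*(-2 + q)/1) = (2*q)/(q + (½)*1*(-2 + q)) = (2*q)/(q + (-1 + q/2)) = (2*q)/(-1 + 3*q/2) = 2*q/(-1 + 3*q/2))
k(v) = 3*v (k(v) = 4*0/(-2 + 3*0) + 3*v = 4*0/(-2 + 0) + 3*v = 4*0/(-2) + 3*v = 4*0*(-½) + 3*v = 0 + 3*v = 3*v)
(394 + k(-4))² = (394 + 3*(-4))² = (394 - 12)² = 382² = 145924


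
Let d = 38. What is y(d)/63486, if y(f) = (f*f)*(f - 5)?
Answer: 7942/10581 ≈ 0.75059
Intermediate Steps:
y(f) = f²*(-5 + f)
y(d)/63486 = (38²*(-5 + 38))/63486 = (1444*33)*(1/63486) = 47652*(1/63486) = 7942/10581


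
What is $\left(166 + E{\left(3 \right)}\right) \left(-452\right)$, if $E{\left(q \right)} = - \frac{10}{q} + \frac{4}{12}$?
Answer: $-73676$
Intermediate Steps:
$E{\left(q \right)} = \frac{1}{3} - \frac{10}{q}$ ($E{\left(q \right)} = - \frac{10}{q} + 4 \cdot \frac{1}{12} = - \frac{10}{q} + \frac{1}{3} = \frac{1}{3} - \frac{10}{q}$)
$\left(166 + E{\left(3 \right)}\right) \left(-452\right) = \left(166 + \frac{-30 + 3}{3 \cdot 3}\right) \left(-452\right) = \left(166 + \frac{1}{3} \cdot \frac{1}{3} \left(-27\right)\right) \left(-452\right) = \left(166 - 3\right) \left(-452\right) = 163 \left(-452\right) = -73676$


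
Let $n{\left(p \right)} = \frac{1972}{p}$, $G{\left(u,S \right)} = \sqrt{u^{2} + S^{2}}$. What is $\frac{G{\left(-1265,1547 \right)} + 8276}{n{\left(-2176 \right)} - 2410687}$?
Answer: $- \frac{264832}{77142013} - \frac{32 \sqrt{3993434}}{77142013} \approx -0.004262$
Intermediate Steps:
$G{\left(u,S \right)} = \sqrt{S^{2} + u^{2}}$
$\frac{G{\left(-1265,1547 \right)} + 8276}{n{\left(-2176 \right)} - 2410687} = \frac{\sqrt{1547^{2} + \left(-1265\right)^{2}} + 8276}{\frac{1972}{-2176} - 2410687} = \frac{\sqrt{2393209 + 1600225} + 8276}{1972 \left(- \frac{1}{2176}\right) - 2410687} = \frac{\sqrt{3993434} + 8276}{- \frac{29}{32} - 2410687} = \frac{8276 + \sqrt{3993434}}{- \frac{77142013}{32}} = \left(8276 + \sqrt{3993434}\right) \left(- \frac{32}{77142013}\right) = - \frac{264832}{77142013} - \frac{32 \sqrt{3993434}}{77142013}$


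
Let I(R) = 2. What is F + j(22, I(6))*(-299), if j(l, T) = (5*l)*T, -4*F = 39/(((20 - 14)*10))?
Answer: -5262413/80 ≈ -65780.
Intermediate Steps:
F = -13/80 (F = -39/(4*((20 - 14)*10)) = -39/(4*(6*10)) = -39/(4*60) = -1/4*13/20 = -13/80 ≈ -0.16250)
j(l, T) = 5*T*l
F + j(22, I(6))*(-299) = -13/80 + (5*2*22)*(-299) = -13/80 + 220*(-299) = -13/80 - 65780 = -5262413/80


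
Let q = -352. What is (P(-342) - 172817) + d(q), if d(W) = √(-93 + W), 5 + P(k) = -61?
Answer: -172883 + I*√445 ≈ -1.7288e+5 + 21.095*I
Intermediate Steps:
P(k) = -66 (P(k) = -5 - 61 = -66)
(P(-342) - 172817) + d(q) = (-66 - 172817) + √(-93 - 352) = -172883 + √(-445) = -172883 + I*√445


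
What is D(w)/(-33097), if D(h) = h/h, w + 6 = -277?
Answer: -1/33097 ≈ -3.0214e-5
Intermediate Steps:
w = -283 (w = -6 - 277 = -283)
D(h) = 1
D(w)/(-33097) = 1/(-33097) = 1*(-1/33097) = -1/33097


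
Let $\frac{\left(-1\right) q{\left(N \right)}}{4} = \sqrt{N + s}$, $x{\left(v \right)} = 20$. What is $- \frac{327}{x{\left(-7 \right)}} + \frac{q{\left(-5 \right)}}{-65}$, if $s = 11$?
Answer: $- \frac{327}{20} + \frac{4 \sqrt{6}}{65} \approx -16.199$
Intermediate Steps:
$q{\left(N \right)} = - 4 \sqrt{11 + N}$ ($q{\left(N \right)} = - 4 \sqrt{N + 11} = - 4 \sqrt{11 + N}$)
$- \frac{327}{x{\left(-7 \right)}} + \frac{q{\left(-5 \right)}}{-65} = - \frac{327}{20} + \frac{\left(-4\right) \sqrt{11 - 5}}{-65} = \left(-327\right) \frac{1}{20} + - 4 \sqrt{6} \left(- \frac{1}{65}\right) = - \frac{327}{20} + \frac{4 \sqrt{6}}{65}$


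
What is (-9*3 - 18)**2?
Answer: 2025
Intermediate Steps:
(-9*3 - 18)**2 = (-27 - 18)**2 = (-45)**2 = 2025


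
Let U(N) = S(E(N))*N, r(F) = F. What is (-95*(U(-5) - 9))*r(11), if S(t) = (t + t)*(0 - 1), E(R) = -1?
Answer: 19855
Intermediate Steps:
S(t) = -2*t (S(t) = (2*t)*(-1) = -2*t)
U(N) = 2*N (U(N) = (-2*(-1))*N = 2*N)
(-95*(U(-5) - 9))*r(11) = -95*(2*(-5) - 9)*11 = -95*(-10 - 9)*11 = -95*(-19)*11 = 1805*11 = 19855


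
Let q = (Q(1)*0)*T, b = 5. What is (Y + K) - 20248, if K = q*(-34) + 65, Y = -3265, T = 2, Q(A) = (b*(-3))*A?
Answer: -23448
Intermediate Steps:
Q(A) = -15*A (Q(A) = (5*(-3))*A = -15*A)
q = 0 (q = (-15*1*0)*2 = -15*0*2 = 0*2 = 0)
K = 65 (K = 0*(-34) + 65 = 0 + 65 = 65)
(Y + K) - 20248 = (-3265 + 65) - 20248 = -3200 - 20248 = -23448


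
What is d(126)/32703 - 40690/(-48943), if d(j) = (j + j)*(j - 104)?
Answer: 48546214/48502513 ≈ 1.0009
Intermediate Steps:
d(j) = 2*j*(-104 + j) (d(j) = (2*j)*(-104 + j) = 2*j*(-104 + j))
d(126)/32703 - 40690/(-48943) = (2*126*(-104 + 126))/32703 - 40690/(-48943) = (2*126*22)*(1/32703) - 40690*(-1/48943) = 5544*(1/32703) + 40690/48943 = 168/991 + 40690/48943 = 48546214/48502513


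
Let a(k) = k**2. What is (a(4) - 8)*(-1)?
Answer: -8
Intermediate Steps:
(a(4) - 8)*(-1) = (4**2 - 8)*(-1) = (16 - 8)*(-1) = 8*(-1) = -8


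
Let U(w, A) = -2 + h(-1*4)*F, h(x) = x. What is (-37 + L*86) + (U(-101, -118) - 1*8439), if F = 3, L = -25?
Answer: -10640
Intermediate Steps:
U(w, A) = -14 (U(w, A) = -2 - 1*4*3 = -2 - 4*3 = -2 - 12 = -14)
(-37 + L*86) + (U(-101, -118) - 1*8439) = (-37 - 25*86) + (-14 - 1*8439) = (-37 - 2150) + (-14 - 8439) = -2187 - 8453 = -10640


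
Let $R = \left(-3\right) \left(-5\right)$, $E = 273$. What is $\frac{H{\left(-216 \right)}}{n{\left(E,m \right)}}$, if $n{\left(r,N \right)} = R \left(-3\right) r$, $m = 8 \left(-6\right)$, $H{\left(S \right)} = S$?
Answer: $\frac{8}{455} \approx 0.017582$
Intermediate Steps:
$R = 15$
$m = -48$
$n{\left(r,N \right)} = - 45 r$ ($n{\left(r,N \right)} = 15 \left(-3\right) r = - 45 r$)
$\frac{H{\left(-216 \right)}}{n{\left(E,m \right)}} = - \frac{216}{\left(-45\right) 273} = - \frac{216}{-12285} = \left(-216\right) \left(- \frac{1}{12285}\right) = \frac{8}{455}$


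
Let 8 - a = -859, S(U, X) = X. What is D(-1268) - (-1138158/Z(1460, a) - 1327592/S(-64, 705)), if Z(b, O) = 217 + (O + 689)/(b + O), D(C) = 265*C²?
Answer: 30430077186255682/71418615 ≈ 4.2608e+8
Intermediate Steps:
a = 867 (a = 8 - 1*(-859) = 8 + 859 = 867)
Z(b, O) = 217 + (689 + O)/(O + b)
D(-1268) - (-1138158/Z(1460, a) - 1327592/S(-64, 705)) = 265*(-1268)² - (-1138158*(867 + 1460)/(689 + 217*1460 + 218*867) - 1327592/705) = 265*1607824 - (-1138158*2327/(689 + 316820 + 189006) - 1327592*1/705) = 426073360 - (-1138158/((1/2327)*506515) - 1327592/705) = 426073360 - (-1138158/506515/2327 - 1327592/705) = 426073360 - (-1138158*2327/506515 - 1327592/705) = 426073360 - (-2648493666/506515 - 1327592/705) = 426073360 - 1*(-507926659282/71418615) = 426073360 + 507926659282/71418615 = 30430077186255682/71418615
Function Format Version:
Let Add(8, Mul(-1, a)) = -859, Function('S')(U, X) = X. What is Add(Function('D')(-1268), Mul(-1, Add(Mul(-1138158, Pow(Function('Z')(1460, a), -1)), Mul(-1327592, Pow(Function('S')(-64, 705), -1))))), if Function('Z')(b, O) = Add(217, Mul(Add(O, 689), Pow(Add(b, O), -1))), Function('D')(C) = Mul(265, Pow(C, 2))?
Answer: Rational(30430077186255682, 71418615) ≈ 4.2608e+8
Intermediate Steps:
a = 867 (a = Add(8, Mul(-1, -859)) = Add(8, 859) = 867)
Function('Z')(b, O) = Add(217, Mul(Pow(Add(O, b), -1), Add(689, O))) (Function('Z')(b, O) = Add(217, Mul(Add(689, O), Pow(Add(O, b), -1))) = Add(217, Mul(Pow(Add(O, b), -1), Add(689, O))))
Add(Function('D')(-1268), Mul(-1, Add(Mul(-1138158, Pow(Function('Z')(1460, a), -1)), Mul(-1327592, Pow(Function('S')(-64, 705), -1))))) = Add(Mul(265, Pow(-1268, 2)), Mul(-1, Add(Mul(-1138158, Pow(Mul(Pow(Add(867, 1460), -1), Add(689, Mul(217, 1460), Mul(218, 867))), -1)), Mul(-1327592, Pow(705, -1))))) = Add(Mul(265, 1607824), Mul(-1, Add(Mul(-1138158, Pow(Mul(Pow(2327, -1), Add(689, 316820, 189006)), -1)), Mul(-1327592, Rational(1, 705))))) = Add(426073360, Mul(-1, Add(Mul(-1138158, Pow(Mul(Rational(1, 2327), 506515), -1)), Rational(-1327592, 705)))) = Add(426073360, Mul(-1, Add(Mul(-1138158, Pow(Rational(506515, 2327), -1)), Rational(-1327592, 705)))) = Add(426073360, Mul(-1, Add(Mul(-1138158, Rational(2327, 506515)), Rational(-1327592, 705)))) = Add(426073360, Mul(-1, Add(Rational(-2648493666, 506515), Rational(-1327592, 705)))) = Add(426073360, Mul(-1, Rational(-507926659282, 71418615))) = Add(426073360, Rational(507926659282, 71418615)) = Rational(30430077186255682, 71418615)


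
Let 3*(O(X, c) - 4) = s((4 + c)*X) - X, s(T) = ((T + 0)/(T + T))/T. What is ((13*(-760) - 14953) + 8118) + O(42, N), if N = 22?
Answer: -109582199/6552 ≈ -16725.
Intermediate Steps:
s(T) = 1/(2*T) (s(T) = (T/((2*T)))/T = (T*(1/(2*T)))/T = 1/(2*T))
O(X, c) = 4 - X/3 + 1/(6*X*(4 + c)) (O(X, c) = 4 + (1/(2*(((4 + c)*X))) - X)/3 = 4 + (1/(2*((X*(4 + c)))) - X)/3 = 4 + ((1/(X*(4 + c)))/2 - X)/3 = 4 + (1/(2*X*(4 + c)) - X)/3 = 4 + (-X + 1/(2*X*(4 + c)))/3 = 4 + (-X/3 + 1/(6*X*(4 + c))) = 4 - X/3 + 1/(6*X*(4 + c)))
((13*(-760) - 14953) + 8118) + O(42, N) = ((13*(-760) - 14953) + 8118) + (⅙)*(1 + 2*42*(4 + 22)*(12 - 1*42))/(42*(4 + 22)) = ((-9880 - 14953) + 8118) + (⅙)*(1/42)*(1 + 2*42*26*(12 - 42))/26 = (-24833 + 8118) + (⅙)*(1/42)*(1/26)*(1 + 2*42*26*(-30)) = -16715 + (⅙)*(1/42)*(1/26)*(1 - 65520) = -16715 + (⅙)*(1/42)*(1/26)*(-65519) = -16715 - 65519/6552 = -109582199/6552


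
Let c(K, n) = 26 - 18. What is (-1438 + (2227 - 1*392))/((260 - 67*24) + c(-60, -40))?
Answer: -397/1340 ≈ -0.29627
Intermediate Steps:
c(K, n) = 8
(-1438 + (2227 - 1*392))/((260 - 67*24) + c(-60, -40)) = (-1438 + (2227 - 1*392))/((260 - 67*24) + 8) = (-1438 + (2227 - 392))/((260 - 1608) + 8) = (-1438 + 1835)/(-1348 + 8) = 397/(-1340) = 397*(-1/1340) = -397/1340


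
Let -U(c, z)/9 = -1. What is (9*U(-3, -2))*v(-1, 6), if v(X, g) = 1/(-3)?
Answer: -27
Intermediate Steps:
v(X, g) = -⅓
U(c, z) = 9 (U(c, z) = -9*(-1) = 9)
(9*U(-3, -2))*v(-1, 6) = (9*9)*(-⅓) = 81*(-⅓) = -27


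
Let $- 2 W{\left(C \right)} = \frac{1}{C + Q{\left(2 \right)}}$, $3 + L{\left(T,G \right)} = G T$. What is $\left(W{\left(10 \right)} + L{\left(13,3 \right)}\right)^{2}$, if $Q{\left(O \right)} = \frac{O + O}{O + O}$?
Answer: $\frac{625681}{484} \approx 1292.7$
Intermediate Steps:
$L{\left(T,G \right)} = -3 + G T$
$Q{\left(O \right)} = 1$ ($Q{\left(O \right)} = \frac{2 O}{2 O} = 2 O \frac{1}{2 O} = 1$)
$W{\left(C \right)} = - \frac{1}{2 \left(1 + C\right)}$ ($W{\left(C \right)} = - \frac{1}{2 \left(C + 1\right)} = - \frac{1}{2 \left(1 + C\right)}$)
$\left(W{\left(10 \right)} + L{\left(13,3 \right)}\right)^{2} = \left(- \frac{1}{2 + 2 \cdot 10} + \left(-3 + 3 \cdot 13\right)\right)^{2} = \left(- \frac{1}{2 + 20} + \left(-3 + 39\right)\right)^{2} = \left(- \frac{1}{22} + 36\right)^{2} = \left(\frac{791}{22}\right)^{2} = \frac{625681}{484}$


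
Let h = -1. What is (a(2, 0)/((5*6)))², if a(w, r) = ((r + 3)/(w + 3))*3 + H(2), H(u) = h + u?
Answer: 49/5625 ≈ 0.0087111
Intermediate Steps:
H(u) = -1 + u
a(w, r) = 1 + 3*(3 + r)/(3 + w) (a(w, r) = ((r + 3)/(w + 3))*3 + (-1 + 2) = ((3 + r)/(3 + w))*3 + 1 = 3*(3 + r)/(3 + w) + 1 = 1 + 3*(3 + r)/(3 + w))
(a(2, 0)/((5*6)))² = (((12 + 2 + 3*0)/(3 + 2))/((5*6)))² = (((12 + 2 + 0)/5)/30)² = (((⅕)*14)/30)² = ((1/30)*(14/5))² = (7/75)² = 49/5625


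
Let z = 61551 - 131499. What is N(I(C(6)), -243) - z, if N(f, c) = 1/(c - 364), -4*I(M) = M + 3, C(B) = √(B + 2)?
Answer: 42458435/607 ≈ 69948.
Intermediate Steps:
C(B) = √(2 + B)
I(M) = -¾ - M/4 (I(M) = -(M + 3)/4 = -(3 + M)/4 = -¾ - M/4)
z = -69948
N(f, c) = 1/(-364 + c)
N(I(C(6)), -243) - z = 1/(-364 - 243) - 1*(-69948) = 1/(-607) + 69948 = -1/607 + 69948 = 42458435/607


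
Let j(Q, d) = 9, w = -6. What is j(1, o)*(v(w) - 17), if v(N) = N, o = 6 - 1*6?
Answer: -207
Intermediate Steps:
o = 0 (o = 6 - 6 = 0)
j(1, o)*(v(w) - 17) = 9*(-6 - 17) = 9*(-23) = -207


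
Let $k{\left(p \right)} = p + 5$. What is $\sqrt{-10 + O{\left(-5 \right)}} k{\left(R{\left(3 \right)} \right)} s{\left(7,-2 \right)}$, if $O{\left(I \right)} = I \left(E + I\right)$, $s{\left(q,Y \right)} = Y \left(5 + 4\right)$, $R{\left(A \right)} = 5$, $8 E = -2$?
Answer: $- 90 \sqrt{65} \approx -725.6$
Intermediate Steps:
$E = - \frac{1}{4}$ ($E = \frac{1}{8} \left(-2\right) = - \frac{1}{4} \approx -0.25$)
$k{\left(p \right)} = 5 + p$
$s{\left(q,Y \right)} = 9 Y$ ($s{\left(q,Y \right)} = Y 9 = 9 Y$)
$O{\left(I \right)} = I \left(- \frac{1}{4} + I\right)$
$\sqrt{-10 + O{\left(-5 \right)}} k{\left(R{\left(3 \right)} \right)} s{\left(7,-2 \right)} = \sqrt{-10 - 5 \left(- \frac{1}{4} - 5\right)} \left(5 + 5\right) 9 \left(-2\right) = \sqrt{-10 - - \frac{105}{4}} \cdot 10 \left(-18\right) = \sqrt{-10 + \frac{105}{4}} \cdot 10 \left(-18\right) = \sqrt{\frac{65}{4}} \cdot 10 \left(-18\right) = \frac{\sqrt{65}}{2} \cdot 10 \left(-18\right) = 5 \sqrt{65} \left(-18\right) = - 90 \sqrt{65}$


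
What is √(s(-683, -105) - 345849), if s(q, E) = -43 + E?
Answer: I*√345997 ≈ 588.21*I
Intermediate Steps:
√(s(-683, -105) - 345849) = √((-43 - 105) - 345849) = √(-148 - 345849) = √(-345997) = I*√345997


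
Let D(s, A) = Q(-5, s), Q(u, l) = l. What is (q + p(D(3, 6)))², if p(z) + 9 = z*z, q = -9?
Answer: 81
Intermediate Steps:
D(s, A) = s
p(z) = -9 + z² (p(z) = -9 + z*z = -9 + z²)
(q + p(D(3, 6)))² = (-9 + (-9 + 3²))² = (-9 + (-9 + 9))² = (-9 + 0)² = (-9)² = 81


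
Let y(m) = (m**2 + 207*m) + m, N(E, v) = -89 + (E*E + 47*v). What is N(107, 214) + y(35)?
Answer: 29923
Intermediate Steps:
N(E, v) = -89 + E**2 + 47*v (N(E, v) = -89 + (E**2 + 47*v) = -89 + E**2 + 47*v)
y(m) = m**2 + 208*m
N(107, 214) + y(35) = (-89 + 107**2 + 47*214) + 35*(208 + 35) = (-89 + 11449 + 10058) + 35*243 = 21418 + 8505 = 29923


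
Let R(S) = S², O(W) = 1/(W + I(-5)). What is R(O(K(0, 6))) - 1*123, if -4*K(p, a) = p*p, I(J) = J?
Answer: -3074/25 ≈ -122.96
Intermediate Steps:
K(p, a) = -p²/4 (K(p, a) = -p*p/4 = -p²/4)
O(W) = 1/(-5 + W) (O(W) = 1/(W - 5) = 1/(-5 + W))
R(O(K(0, 6))) - 1*123 = (1/(-5 - ¼*0²))² - 1*123 = (1/(-5 - ¼*0))² - 123 = (1/(-5 + 0))² - 123 = (1/(-5))² - 123 = (-⅕)² - 123 = 1/25 - 123 = -3074/25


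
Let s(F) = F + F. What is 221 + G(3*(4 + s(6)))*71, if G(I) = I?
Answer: 3629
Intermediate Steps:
s(F) = 2*F
221 + G(3*(4 + s(6)))*71 = 221 + (3*(4 + 2*6))*71 = 221 + (3*(4 + 12))*71 = 221 + (3*16)*71 = 221 + 48*71 = 221 + 3408 = 3629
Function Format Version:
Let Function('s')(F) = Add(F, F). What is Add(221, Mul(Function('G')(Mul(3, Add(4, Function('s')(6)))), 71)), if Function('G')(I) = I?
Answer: 3629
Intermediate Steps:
Function('s')(F) = Mul(2, F)
Add(221, Mul(Function('G')(Mul(3, Add(4, Function('s')(6)))), 71)) = Add(221, Mul(Mul(3, Add(4, Mul(2, 6))), 71)) = Add(221, Mul(Mul(3, Add(4, 12)), 71)) = Add(221, Mul(Mul(3, 16), 71)) = Add(221, Mul(48, 71)) = Add(221, 3408) = 3629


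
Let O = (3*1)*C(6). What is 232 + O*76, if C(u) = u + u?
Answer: 2968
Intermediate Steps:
C(u) = 2*u
O = 36 (O = (3*1)*(2*6) = 3*12 = 36)
232 + O*76 = 232 + 36*76 = 232 + 2736 = 2968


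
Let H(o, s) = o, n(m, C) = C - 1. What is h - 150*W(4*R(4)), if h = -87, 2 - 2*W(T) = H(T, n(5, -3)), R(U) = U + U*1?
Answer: 2163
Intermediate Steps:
R(U) = 2*U (R(U) = U + U = 2*U)
n(m, C) = -1 + C
W(T) = 1 - T/2
h - 150*W(4*R(4)) = -87 - 150*(1 - 2*2*4) = -87 - 150*(1 - 2*8) = -87 - 150*(1 - ½*32) = -87 - 150*(1 - 16) = -87 - 150*(-15) = -87 + 2250 = 2163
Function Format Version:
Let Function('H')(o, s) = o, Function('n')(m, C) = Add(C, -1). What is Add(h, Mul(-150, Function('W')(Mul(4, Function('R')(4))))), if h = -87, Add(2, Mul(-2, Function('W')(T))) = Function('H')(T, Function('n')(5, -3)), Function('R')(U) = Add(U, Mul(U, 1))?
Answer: 2163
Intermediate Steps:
Function('R')(U) = Mul(2, U) (Function('R')(U) = Add(U, U) = Mul(2, U))
Function('n')(m, C) = Add(-1, C)
Function('W')(T) = Add(1, Mul(Rational(-1, 2), T))
Add(h, Mul(-150, Function('W')(Mul(4, Function('R')(4))))) = Add(-87, Mul(-150, Add(1, Mul(Rational(-1, 2), Mul(4, Mul(2, 4)))))) = Add(-87, Mul(-150, Add(1, Mul(Rational(-1, 2), Mul(4, 8))))) = Add(-87, Mul(-150, Add(1, Mul(Rational(-1, 2), 32)))) = Add(-87, Mul(-150, Add(1, -16))) = Add(-87, Mul(-150, -15)) = Add(-87, 2250) = 2163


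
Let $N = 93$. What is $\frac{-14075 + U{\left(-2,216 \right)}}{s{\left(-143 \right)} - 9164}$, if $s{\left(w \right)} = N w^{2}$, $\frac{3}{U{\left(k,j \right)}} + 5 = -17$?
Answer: $- \frac{309653}{41637046} \approx -0.007437$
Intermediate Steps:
$U{\left(k,j \right)} = - \frac{3}{22}$ ($U{\left(k,j \right)} = \frac{3}{-5 - 17} = \frac{3}{-22} = 3 \left(- \frac{1}{22}\right) = - \frac{3}{22}$)
$s{\left(w \right)} = 93 w^{2}$
$\frac{-14075 + U{\left(-2,216 \right)}}{s{\left(-143 \right)} - 9164} = \frac{-14075 - \frac{3}{22}}{93 \left(-143\right)^{2} - 9164} = - \frac{309653}{22 \left(93 \cdot 20449 - 9164\right)} = - \frac{309653}{22 \left(1901757 - 9164\right)} = - \frac{309653}{22 \cdot 1892593} = \left(- \frac{309653}{22}\right) \frac{1}{1892593} = - \frac{309653}{41637046}$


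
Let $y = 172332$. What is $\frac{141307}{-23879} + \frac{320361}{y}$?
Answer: $- \frac{5567272535}{1371705276} \approx -4.0586$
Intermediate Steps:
$\frac{141307}{-23879} + \frac{320361}{y} = \frac{141307}{-23879} + \frac{320361}{172332} = 141307 \left(- \frac{1}{23879}\right) + 320361 \cdot \frac{1}{172332} = - \frac{141307}{23879} + \frac{106787}{57444} = - \frac{5567272535}{1371705276}$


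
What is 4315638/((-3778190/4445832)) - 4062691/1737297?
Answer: -16666420305963791821/3281919076215 ≈ -5.0783e+6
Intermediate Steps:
4315638/((-3778190/4445832)) - 4062691/1737297 = 4315638/((-3778190*1/4445832)) - 4062691*1/1737297 = 4315638/(-1889095/2222916) - 4062691/1737297 = 4315638*(-2222916/1889095) - 4062691/1737297 = -9593300760408/1889095 - 4062691/1737297 = -16666420305963791821/3281919076215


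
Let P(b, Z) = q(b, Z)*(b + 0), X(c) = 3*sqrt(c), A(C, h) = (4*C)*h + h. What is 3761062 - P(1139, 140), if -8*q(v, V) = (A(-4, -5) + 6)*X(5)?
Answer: 3761062 + 276777*sqrt(5)/8 ≈ 3.8384e+6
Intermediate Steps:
A(C, h) = h + 4*C*h (A(C, h) = 4*C*h + h = h + 4*C*h)
q(v, V) = -243*sqrt(5)/8 (q(v, V) = -(-5*(1 + 4*(-4)) + 6)*3*sqrt(5)/8 = -(-5*(1 - 16) + 6)*3*sqrt(5)/8 = -(-5*(-15) + 6)*3*sqrt(5)/8 = -(75 + 6)*3*sqrt(5)/8 = -81*3*sqrt(5)/8 = -243*sqrt(5)/8)
P(b, Z) = -243*b*sqrt(5)/8 (P(b, Z) = (-243*sqrt(5)/8)*(b + 0) = (-243*sqrt(5)/8)*b = -243*b*sqrt(5)/8)
3761062 - P(1139, 140) = 3761062 - (-243)*1139*sqrt(5)/8 = 3761062 - (-276777)*sqrt(5)/8 = 3761062 + 276777*sqrt(5)/8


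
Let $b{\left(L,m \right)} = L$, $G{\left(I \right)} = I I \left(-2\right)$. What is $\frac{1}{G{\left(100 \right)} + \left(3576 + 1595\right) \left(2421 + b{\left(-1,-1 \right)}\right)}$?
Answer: $\frac{1}{12493820} \approx 8.004 \cdot 10^{-8}$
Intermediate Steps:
$G{\left(I \right)} = - 2 I^{2}$ ($G{\left(I \right)} = I^{2} \left(-2\right) = - 2 I^{2}$)
$\frac{1}{G{\left(100 \right)} + \left(3576 + 1595\right) \left(2421 + b{\left(-1,-1 \right)}\right)} = \frac{1}{- 2 \cdot 100^{2} + \left(3576 + 1595\right) \left(2421 - 1\right)} = \frac{1}{\left(-2\right) 10000 + 5171 \cdot 2420} = \frac{1}{-20000 + 12513820} = \frac{1}{12493820}$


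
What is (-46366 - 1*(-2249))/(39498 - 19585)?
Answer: -44117/19913 ≈ -2.2155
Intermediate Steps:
(-46366 - 1*(-2249))/(39498 - 19585) = (-46366 + 2249)/19913 = -44117*1/19913 = -44117/19913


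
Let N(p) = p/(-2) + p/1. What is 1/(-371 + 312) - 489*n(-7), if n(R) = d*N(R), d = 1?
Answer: 201955/118 ≈ 1711.5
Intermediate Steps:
N(p) = p/2 (N(p) = p*(-½) + p*1 = -p/2 + p = p/2)
n(R) = R/2 (n(R) = 1*(R/2) = R/2)
1/(-371 + 312) - 489*n(-7) = 1/(-371 + 312) - 489*(-7)/2 = 1/(-59) - 489*(-7/2) = -1/59 + 3423/2 = 201955/118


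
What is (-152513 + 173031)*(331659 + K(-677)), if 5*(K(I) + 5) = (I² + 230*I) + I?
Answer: 40219629816/5 ≈ 8.0439e+9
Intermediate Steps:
K(I) = -5 + I²/5 + 231*I/5 (K(I) = -5 + ((I² + 230*I) + I)/5 = -5 + (I² + 231*I)/5 = -5 + (I²/5 + 231*I/5) = -5 + I²/5 + 231*I/5)
(-152513 + 173031)*(331659 + K(-677)) = (-152513 + 173031)*(331659 + (-5 + (⅕)*(-677)² + (231/5)*(-677))) = 20518*(331659 + (-5 + (⅕)*458329 - 156387/5)) = 20518*(331659 + (-5 + 458329/5 - 156387/5)) = 20518*(331659 + 301917/5) = 20518*(1960212/5) = 40219629816/5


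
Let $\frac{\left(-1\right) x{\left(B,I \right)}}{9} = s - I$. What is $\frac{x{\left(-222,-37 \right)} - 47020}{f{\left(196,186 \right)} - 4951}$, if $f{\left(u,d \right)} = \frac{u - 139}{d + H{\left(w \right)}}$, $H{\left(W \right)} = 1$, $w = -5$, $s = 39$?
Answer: $\frac{2230162}{231445} \approx 9.6358$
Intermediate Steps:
$x{\left(B,I \right)} = -351 + 9 I$ ($x{\left(B,I \right)} = - 9 \left(39 - I\right) = -351 + 9 I$)
$f{\left(u,d \right)} = \frac{-139 + u}{1 + d}$ ($f{\left(u,d \right)} = \frac{u - 139}{d + 1} = \frac{-139 + u}{1 + d}$)
$\frac{x{\left(-222,-37 \right)} - 47020}{f{\left(196,186 \right)} - 4951} = \frac{\left(-351 + 9 \left(-37\right)\right) - 47020}{\frac{-139 + 196}{1 + 186} - 4951} = \frac{\left(-351 - 333\right) - 47020}{\frac{1}{187} \cdot 57 - 4951} = \frac{-684 - 47020}{\frac{1}{187} \cdot 57 - 4951} = - \frac{47704}{\frac{57}{187} - 4951} = - \frac{47704}{- \frac{925780}{187}} = \left(-47704\right) \left(- \frac{187}{925780}\right) = \frac{2230162}{231445}$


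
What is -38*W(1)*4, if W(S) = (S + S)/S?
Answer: -304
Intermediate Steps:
W(S) = 2 (W(S) = (2*S)/S = 2)
-38*W(1)*4 = -38*2*4 = -76*4 = -304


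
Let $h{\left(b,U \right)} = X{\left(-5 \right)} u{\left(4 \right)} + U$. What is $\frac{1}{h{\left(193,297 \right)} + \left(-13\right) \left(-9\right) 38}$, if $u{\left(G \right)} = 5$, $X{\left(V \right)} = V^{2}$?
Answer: $\frac{1}{4868} \approx 0.00020542$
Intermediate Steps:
$h{\left(b,U \right)} = 125 + U$ ($h{\left(b,U \right)} = \left(-5\right)^{2} \cdot 5 + U = 25 \cdot 5 + U = 125 + U$)
$\frac{1}{h{\left(193,297 \right)} + \left(-13\right) \left(-9\right) 38} = \frac{1}{\left(125 + 297\right) + \left(-13\right) \left(-9\right) 38} = \frac{1}{422 + 117 \cdot 38} = \frac{1}{422 + 4446} = \frac{1}{4868}$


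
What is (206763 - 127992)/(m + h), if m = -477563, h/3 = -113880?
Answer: -1023/10639 ≈ -0.096156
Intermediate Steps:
h = -341640 (h = 3*(-113880) = -341640)
(206763 - 127992)/(m + h) = (206763 - 127992)/(-477563 - 341640) = 78771/(-819203) = 78771*(-1/819203) = -1023/10639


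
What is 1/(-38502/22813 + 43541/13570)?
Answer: 309572410/470828693 ≈ 0.65751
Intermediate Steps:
1/(-38502/22813 + 43541/13570) = 1/(470828693/309572410) = 309572410/470828693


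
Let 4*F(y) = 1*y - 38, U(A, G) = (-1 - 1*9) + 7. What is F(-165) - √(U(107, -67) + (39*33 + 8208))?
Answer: -203/4 - 2*√2373 ≈ -148.18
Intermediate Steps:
U(A, G) = -3 (U(A, G) = (-1 - 9) + 7 = -10 + 7 = -3)
F(y) = -19/2 + y/4 (F(y) = (1*y - 38)/4 = (y - 38)/4 = (-38 + y)/4 = -19/2 + y/4)
F(-165) - √(U(107, -67) + (39*33 + 8208)) = (-19/2 + (¼)*(-165)) - √(-3 + (39*33 + 8208)) = (-19/2 - 165/4) - √(-3 + (1287 + 8208)) = -203/4 - √(-3 + 9495) = -203/4 - √9492 = -203/4 - 2*√2373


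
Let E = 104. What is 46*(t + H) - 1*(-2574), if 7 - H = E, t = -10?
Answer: -2348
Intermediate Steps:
H = -97 (H = 7 - 1*104 = 7 - 104 = -97)
46*(t + H) - 1*(-2574) = 46*(-10 - 97) - 1*(-2574) = 46*(-107) + 2574 = -4922 + 2574 = -2348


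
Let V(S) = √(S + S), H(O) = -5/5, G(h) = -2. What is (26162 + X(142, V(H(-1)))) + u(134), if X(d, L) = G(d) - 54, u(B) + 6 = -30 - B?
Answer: 25936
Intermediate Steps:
H(O) = -1 (H(O) = -5*⅕ = -1)
V(S) = √2*√S (V(S) = √(2*S) = √2*√S)
u(B) = -36 - B (u(B) = -6 + (-30 - B) = -36 - B)
X(d, L) = -56 (X(d, L) = -2 - 54 = -56)
(26162 + X(142, V(H(-1)))) + u(134) = (26162 - 56) + (-36 - 1*134) = 26106 + (-36 - 134) = 26106 - 170 = 25936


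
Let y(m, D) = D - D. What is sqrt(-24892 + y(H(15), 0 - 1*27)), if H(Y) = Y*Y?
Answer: 14*I*sqrt(127) ≈ 157.77*I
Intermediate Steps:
H(Y) = Y**2
y(m, D) = 0
sqrt(-24892 + y(H(15), 0 - 1*27)) = sqrt(-24892 + 0) = sqrt(-24892) = 14*I*sqrt(127)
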